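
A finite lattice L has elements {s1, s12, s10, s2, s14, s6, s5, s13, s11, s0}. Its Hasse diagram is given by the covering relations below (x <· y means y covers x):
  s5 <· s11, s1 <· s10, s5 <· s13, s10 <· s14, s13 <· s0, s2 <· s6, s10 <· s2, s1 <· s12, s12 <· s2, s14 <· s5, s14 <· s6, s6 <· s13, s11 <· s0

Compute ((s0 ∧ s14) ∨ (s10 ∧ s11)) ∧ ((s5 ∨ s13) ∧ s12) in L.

s0 ∧ s14 = s14
s10 ∧ s11 = s10
s14 ∨ s10 = s14
s5 ∨ s13 = s13
s13 ∧ s12 = s12
s14 ∧ s12 = s1

s1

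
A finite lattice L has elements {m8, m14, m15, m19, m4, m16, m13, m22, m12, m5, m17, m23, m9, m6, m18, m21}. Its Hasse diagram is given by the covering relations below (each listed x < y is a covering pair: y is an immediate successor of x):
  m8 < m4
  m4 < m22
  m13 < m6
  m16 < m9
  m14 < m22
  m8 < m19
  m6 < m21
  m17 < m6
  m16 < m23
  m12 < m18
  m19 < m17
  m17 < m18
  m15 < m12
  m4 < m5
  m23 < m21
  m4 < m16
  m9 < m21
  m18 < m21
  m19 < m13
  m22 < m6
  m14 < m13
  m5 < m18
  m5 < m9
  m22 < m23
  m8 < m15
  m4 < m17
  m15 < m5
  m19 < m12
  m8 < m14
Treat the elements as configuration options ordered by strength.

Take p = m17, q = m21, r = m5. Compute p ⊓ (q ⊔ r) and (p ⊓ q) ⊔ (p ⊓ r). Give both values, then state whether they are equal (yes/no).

m17; m17; yes

q ⊔ r = m21, so p ⊓ (q ⊔ r) = m17 ⊓ m21 = m17.
p ⊓ q = m17 and p ⊓ r = m4, so (p ⊓ q) ⊔ (p ⊓ r) = m17 ⊔ m4 = m17.
Equal: yes.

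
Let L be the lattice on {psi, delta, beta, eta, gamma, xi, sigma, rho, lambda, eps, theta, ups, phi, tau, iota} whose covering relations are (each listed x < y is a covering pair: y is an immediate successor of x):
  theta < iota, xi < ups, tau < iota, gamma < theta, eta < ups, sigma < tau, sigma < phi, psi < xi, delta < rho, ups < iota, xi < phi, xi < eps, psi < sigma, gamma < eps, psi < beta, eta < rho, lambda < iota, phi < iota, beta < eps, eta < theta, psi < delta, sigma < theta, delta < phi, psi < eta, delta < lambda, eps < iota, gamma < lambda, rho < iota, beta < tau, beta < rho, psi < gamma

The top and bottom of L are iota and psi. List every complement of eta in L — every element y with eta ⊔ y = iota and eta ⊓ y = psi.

Need y with eta ∨ y = iota and eta ∧ y = psi.
Checking each element gives: eps, lambda, phi, tau.

eps, lambda, phi, tau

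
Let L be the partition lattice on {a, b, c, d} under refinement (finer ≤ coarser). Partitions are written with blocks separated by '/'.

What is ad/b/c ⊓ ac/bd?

a/b/c/d

The meet (common refinement) of ad/b/c and ac/bd intersects blocks pairwise, giving a/b/c/d.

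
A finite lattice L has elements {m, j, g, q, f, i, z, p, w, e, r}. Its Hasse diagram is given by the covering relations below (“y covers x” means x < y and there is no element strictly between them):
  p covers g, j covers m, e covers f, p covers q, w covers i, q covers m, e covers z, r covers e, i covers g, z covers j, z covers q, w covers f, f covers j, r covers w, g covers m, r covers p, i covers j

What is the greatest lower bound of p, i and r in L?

g

Common lower bounds of {p, i, r}: g, m.
The greatest among these is g.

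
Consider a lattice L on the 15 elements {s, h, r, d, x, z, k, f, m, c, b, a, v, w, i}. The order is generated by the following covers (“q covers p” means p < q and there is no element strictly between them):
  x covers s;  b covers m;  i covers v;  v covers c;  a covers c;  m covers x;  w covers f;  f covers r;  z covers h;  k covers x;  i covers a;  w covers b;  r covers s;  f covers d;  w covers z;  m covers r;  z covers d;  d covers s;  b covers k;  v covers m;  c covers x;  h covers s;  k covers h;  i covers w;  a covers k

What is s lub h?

h

Common upper bounds of {s, h}: a, b, h, i, k, w, z.
The least among these is h.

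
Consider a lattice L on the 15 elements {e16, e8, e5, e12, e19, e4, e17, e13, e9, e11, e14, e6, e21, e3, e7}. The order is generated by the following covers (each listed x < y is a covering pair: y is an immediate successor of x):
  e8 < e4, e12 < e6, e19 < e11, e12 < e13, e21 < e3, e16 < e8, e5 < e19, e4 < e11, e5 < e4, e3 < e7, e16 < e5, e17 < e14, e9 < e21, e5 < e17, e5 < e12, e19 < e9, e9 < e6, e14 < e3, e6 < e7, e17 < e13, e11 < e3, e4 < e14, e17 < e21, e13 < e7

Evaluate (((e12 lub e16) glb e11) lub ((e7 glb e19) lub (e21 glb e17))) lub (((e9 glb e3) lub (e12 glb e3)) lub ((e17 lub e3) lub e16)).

e3

e12 ∨ e16 = e12
e12 ∧ e11 = e5
e7 ∧ e19 = e19
e21 ∧ e17 = e17
e19 ∨ e17 = e21
e5 ∨ e21 = e21
e9 ∧ e3 = e9
e12 ∧ e3 = e5
e9 ∨ e5 = e9
e17 ∨ e3 = e3
e3 ∨ e16 = e3
e9 ∨ e3 = e3
e21 ∨ e3 = e3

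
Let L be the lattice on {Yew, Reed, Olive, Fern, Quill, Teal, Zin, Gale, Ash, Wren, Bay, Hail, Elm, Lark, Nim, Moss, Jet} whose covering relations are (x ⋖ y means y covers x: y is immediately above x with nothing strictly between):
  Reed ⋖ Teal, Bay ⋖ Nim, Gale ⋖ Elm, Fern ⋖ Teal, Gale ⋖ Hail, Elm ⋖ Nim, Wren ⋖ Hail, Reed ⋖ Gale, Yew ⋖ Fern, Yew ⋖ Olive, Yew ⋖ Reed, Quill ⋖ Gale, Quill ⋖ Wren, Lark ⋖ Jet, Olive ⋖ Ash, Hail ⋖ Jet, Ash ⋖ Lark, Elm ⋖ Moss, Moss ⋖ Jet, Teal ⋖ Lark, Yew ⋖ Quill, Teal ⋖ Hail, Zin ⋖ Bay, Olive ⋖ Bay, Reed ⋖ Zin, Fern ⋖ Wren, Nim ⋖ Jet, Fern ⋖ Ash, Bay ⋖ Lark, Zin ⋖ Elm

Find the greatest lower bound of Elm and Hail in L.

Gale

Common lower bounds of {Elm, Hail}: Gale, Quill, Reed, Yew.
The greatest among these is Gale.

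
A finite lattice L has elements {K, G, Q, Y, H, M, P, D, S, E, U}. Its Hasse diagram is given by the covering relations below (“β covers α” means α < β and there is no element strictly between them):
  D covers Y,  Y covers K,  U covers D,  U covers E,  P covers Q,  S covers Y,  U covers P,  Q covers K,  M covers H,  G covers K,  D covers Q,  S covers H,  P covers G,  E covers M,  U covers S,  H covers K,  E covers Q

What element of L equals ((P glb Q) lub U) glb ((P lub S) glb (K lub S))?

S

P ∧ Q = Q
Q ∨ U = U
P ∨ S = U
K ∨ S = S
U ∧ S = S
U ∧ S = S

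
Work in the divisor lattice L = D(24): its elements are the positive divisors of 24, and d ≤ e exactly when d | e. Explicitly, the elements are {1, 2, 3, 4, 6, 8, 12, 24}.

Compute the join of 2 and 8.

8

In the divisibility order, the join is the least common multiple: lcm(2, 8) = 8.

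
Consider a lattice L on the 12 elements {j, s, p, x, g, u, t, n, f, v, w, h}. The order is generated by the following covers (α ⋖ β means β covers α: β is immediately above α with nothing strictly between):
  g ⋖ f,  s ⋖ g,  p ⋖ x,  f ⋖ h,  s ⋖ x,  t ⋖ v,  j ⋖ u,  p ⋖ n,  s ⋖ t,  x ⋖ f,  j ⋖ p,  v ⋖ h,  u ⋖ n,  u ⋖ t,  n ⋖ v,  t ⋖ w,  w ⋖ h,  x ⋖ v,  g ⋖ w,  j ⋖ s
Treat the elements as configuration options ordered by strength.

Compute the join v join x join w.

h

Common upper bounds of {v, x, w}: h.
The least among these is h.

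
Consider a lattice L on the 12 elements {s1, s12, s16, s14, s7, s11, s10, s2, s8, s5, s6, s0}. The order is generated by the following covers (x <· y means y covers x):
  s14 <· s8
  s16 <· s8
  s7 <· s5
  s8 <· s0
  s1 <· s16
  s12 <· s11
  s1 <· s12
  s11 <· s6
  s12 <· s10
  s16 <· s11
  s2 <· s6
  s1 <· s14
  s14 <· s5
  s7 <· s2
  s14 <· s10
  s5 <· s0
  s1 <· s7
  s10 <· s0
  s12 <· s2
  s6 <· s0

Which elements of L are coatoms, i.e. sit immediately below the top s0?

s10, s5, s6, s8

The coatoms are exactly the elements covered by s0: s10, s5, s6, s8.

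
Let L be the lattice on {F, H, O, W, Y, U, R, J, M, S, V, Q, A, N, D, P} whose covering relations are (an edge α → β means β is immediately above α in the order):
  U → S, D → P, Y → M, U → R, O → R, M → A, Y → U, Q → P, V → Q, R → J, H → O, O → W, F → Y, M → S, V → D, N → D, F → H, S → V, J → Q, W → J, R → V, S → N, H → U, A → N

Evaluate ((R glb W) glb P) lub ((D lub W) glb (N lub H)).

D

R ∧ W = O
O ∧ P = O
D ∨ W = P
N ∨ H = N
P ∧ N = N
O ∨ N = D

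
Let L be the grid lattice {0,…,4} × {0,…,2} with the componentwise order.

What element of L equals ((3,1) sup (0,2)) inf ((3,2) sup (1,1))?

(3,1) ∨ (0,2) = (3,2)
(3,2) ∨ (1,1) = (3,2)
(3,2) ∧ (3,2) = (3,2)

(3,2)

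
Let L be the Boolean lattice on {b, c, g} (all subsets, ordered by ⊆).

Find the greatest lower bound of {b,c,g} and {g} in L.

Common lower bounds of {{b,c,g}, {g}}: {g}, {}.
The greatest among these is {g}.

{g}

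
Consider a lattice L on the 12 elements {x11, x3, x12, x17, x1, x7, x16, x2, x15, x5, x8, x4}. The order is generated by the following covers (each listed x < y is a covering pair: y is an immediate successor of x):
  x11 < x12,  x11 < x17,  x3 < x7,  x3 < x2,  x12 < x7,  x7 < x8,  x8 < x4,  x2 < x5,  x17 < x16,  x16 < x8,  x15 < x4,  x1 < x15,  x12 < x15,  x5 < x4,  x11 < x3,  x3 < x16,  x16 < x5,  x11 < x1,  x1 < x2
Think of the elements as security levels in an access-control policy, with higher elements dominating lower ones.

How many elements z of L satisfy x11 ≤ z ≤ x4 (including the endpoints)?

The interval [x11, x4] = {x1, x11, x12, x15, x16, x17, x2, x3, x4, x5, x7, x8}, which has 12 elements.

12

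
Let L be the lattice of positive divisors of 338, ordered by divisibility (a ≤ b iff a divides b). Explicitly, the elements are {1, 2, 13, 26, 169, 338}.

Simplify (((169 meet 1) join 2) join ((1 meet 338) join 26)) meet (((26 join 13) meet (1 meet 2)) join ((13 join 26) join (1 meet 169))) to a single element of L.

26

169 ∧ 1 = 1
1 ∨ 2 = 2
1 ∧ 338 = 1
1 ∨ 26 = 26
2 ∨ 26 = 26
26 ∨ 13 = 26
1 ∧ 2 = 1
26 ∧ 1 = 1
13 ∨ 26 = 26
1 ∧ 169 = 1
26 ∨ 1 = 26
1 ∨ 26 = 26
26 ∧ 26 = 26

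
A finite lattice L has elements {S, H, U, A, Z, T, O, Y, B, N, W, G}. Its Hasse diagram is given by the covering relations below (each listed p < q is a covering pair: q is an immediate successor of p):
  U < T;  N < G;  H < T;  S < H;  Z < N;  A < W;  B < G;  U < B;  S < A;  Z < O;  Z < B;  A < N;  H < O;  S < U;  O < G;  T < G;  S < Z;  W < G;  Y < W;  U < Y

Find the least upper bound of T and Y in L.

G

Common upper bounds of {T, Y}: G.
The least among these is G.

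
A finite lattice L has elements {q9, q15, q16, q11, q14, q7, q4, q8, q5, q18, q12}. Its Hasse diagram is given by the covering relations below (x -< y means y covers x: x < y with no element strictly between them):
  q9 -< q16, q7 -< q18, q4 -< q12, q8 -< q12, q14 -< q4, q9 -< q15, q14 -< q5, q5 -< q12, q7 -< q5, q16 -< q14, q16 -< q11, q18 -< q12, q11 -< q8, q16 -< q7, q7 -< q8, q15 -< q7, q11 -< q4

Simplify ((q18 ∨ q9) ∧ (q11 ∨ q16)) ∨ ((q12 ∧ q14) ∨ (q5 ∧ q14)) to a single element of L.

q18 ∨ q9 = q18
q11 ∨ q16 = q11
q18 ∧ q11 = q16
q12 ∧ q14 = q14
q5 ∧ q14 = q14
q14 ∨ q14 = q14
q16 ∨ q14 = q14

q14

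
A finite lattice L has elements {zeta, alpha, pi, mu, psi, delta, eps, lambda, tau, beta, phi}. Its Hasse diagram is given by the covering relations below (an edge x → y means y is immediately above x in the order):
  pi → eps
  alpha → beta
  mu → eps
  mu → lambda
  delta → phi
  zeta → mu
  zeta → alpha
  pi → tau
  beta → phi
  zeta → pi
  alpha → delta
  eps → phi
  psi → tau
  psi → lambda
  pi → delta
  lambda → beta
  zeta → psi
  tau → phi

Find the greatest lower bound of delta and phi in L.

Common lower bounds of {delta, phi}: alpha, delta, pi, zeta.
The greatest among these is delta.

delta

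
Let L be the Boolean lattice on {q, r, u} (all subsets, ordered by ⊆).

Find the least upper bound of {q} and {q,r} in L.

Under ⊆, join is union: {q} ∪ {q,r} = {q,r}.

{q,r}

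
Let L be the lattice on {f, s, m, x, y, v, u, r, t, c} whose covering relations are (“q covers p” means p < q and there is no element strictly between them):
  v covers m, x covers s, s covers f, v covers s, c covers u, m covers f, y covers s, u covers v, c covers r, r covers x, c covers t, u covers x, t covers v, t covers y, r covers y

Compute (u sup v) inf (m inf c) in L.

m

u ∨ v = u
m ∧ c = m
u ∧ m = m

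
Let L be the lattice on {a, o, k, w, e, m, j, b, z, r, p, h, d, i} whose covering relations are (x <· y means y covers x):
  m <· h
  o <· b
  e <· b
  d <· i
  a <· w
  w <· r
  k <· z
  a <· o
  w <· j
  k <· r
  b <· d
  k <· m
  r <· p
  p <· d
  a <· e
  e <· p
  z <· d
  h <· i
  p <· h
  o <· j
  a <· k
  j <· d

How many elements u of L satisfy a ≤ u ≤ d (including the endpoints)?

11

The interval [a, d] = {a, b, d, e, j, k, o, p, r, w, z}, which has 11 elements.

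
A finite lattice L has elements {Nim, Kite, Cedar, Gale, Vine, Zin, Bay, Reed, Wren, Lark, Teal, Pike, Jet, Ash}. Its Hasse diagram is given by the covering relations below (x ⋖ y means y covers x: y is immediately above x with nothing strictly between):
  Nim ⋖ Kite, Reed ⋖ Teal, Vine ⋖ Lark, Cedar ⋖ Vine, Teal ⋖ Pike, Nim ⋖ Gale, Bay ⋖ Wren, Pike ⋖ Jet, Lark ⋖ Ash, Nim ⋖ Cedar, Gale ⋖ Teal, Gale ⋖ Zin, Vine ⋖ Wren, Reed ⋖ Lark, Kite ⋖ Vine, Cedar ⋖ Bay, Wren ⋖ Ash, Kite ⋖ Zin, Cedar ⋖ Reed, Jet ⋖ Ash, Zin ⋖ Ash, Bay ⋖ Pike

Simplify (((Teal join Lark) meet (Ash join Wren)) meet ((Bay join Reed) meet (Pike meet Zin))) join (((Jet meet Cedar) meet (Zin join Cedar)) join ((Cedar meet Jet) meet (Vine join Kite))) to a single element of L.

Teal ∨ Lark = Ash
Ash ∨ Wren = Ash
Ash ∧ Ash = Ash
Bay ∨ Reed = Pike
Pike ∧ Zin = Gale
Pike ∧ Gale = Gale
Ash ∧ Gale = Gale
Jet ∧ Cedar = Cedar
Zin ∨ Cedar = Ash
Cedar ∧ Ash = Cedar
Cedar ∧ Jet = Cedar
Vine ∨ Kite = Vine
Cedar ∧ Vine = Cedar
Cedar ∨ Cedar = Cedar
Gale ∨ Cedar = Teal

Teal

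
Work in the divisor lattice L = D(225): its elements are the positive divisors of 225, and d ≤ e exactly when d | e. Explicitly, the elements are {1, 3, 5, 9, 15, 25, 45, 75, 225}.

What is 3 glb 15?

In the divisibility order, the meet is the greatest common divisor: gcd(3, 15) = 3.

3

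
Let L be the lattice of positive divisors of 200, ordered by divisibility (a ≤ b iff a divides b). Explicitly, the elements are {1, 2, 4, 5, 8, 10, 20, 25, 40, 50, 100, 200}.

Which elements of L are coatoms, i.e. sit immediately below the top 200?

100, 40

The coatoms are exactly the elements covered by 200: 100, 40.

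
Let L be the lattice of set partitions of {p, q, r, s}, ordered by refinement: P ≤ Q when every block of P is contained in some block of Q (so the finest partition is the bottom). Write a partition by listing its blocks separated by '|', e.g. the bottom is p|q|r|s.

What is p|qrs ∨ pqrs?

The join of p|qrs and pqrs merges any blocks that overlap across the partitions, giving pqrs.

pqrs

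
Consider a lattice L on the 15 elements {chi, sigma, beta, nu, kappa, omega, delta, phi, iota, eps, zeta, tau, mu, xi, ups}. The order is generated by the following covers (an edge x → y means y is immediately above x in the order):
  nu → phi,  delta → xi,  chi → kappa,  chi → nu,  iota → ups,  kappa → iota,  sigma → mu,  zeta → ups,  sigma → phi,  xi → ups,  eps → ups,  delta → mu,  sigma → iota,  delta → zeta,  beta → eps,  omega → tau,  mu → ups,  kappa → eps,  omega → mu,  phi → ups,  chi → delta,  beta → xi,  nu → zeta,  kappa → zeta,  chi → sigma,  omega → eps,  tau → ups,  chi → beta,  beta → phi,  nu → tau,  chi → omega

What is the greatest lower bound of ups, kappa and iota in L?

Common lower bounds of {ups, kappa, iota}: chi, kappa.
The greatest among these is kappa.

kappa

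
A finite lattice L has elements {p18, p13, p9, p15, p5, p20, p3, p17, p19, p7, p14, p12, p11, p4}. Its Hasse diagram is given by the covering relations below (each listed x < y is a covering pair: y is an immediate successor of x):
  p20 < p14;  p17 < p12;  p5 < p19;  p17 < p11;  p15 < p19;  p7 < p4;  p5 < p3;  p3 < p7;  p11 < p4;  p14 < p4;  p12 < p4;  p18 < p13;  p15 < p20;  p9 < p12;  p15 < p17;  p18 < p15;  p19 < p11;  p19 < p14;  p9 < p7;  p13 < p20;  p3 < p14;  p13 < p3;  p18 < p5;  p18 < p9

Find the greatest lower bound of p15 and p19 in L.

Common lower bounds of {p15, p19}: p15, p18.
The greatest among these is p15.

p15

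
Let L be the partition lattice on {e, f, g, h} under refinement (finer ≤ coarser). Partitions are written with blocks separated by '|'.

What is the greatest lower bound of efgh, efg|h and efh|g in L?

The meet (common refinement) of efgh, efg|h, efh|g intersects blocks pairwise, giving ef|g|h.

ef|g|h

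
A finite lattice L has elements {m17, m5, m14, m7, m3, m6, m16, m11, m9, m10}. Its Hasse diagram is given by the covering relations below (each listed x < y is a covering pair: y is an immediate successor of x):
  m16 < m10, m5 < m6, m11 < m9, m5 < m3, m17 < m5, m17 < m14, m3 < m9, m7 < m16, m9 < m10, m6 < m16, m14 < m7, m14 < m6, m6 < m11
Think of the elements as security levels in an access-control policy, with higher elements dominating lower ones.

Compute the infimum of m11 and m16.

m6

Common lower bounds of {m11, m16}: m14, m17, m5, m6.
The greatest among these is m6.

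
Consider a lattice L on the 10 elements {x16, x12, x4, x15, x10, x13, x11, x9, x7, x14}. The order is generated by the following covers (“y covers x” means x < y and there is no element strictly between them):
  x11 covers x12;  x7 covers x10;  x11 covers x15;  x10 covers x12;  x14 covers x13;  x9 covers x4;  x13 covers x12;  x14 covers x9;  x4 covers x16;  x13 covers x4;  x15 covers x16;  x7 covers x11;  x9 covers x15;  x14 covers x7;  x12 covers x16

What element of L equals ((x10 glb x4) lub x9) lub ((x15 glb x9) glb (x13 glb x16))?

x9

x10 ∧ x4 = x16
x16 ∨ x9 = x9
x15 ∧ x9 = x15
x13 ∧ x16 = x16
x15 ∧ x16 = x16
x9 ∨ x16 = x9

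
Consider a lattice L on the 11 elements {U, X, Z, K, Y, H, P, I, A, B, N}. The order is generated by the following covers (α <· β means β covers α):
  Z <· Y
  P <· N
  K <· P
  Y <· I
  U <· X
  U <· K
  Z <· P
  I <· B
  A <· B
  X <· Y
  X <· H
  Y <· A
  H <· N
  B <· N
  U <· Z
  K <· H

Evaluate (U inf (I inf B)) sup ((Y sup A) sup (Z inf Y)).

A

I ∧ B = I
U ∧ I = U
Y ∨ A = A
Z ∧ Y = Z
A ∨ Z = A
U ∨ A = A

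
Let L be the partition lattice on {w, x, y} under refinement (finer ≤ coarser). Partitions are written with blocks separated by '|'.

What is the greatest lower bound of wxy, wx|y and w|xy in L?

The meet (common refinement) of wxy, wx|y, w|xy intersects blocks pairwise, giving w|x|y.

w|x|y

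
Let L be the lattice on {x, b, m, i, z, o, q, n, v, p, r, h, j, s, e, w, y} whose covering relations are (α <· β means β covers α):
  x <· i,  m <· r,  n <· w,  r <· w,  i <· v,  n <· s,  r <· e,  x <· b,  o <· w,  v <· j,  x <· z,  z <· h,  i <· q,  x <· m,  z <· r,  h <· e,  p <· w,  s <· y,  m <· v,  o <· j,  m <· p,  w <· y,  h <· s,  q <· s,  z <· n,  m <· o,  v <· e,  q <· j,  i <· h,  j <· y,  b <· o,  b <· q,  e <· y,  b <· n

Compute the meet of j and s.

q

Common lower bounds of {j, s}: b, i, q, x.
The greatest among these is q.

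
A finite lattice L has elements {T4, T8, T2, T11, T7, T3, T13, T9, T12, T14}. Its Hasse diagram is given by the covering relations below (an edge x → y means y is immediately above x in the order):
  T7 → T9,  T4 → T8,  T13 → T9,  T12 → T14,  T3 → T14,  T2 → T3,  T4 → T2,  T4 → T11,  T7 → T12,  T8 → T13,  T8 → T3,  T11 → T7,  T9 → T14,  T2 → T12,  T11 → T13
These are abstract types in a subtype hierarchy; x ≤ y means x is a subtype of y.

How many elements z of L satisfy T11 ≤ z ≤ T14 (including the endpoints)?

The interval [T11, T14] = {T11, T12, T13, T14, T7, T9}, which has 6 elements.

6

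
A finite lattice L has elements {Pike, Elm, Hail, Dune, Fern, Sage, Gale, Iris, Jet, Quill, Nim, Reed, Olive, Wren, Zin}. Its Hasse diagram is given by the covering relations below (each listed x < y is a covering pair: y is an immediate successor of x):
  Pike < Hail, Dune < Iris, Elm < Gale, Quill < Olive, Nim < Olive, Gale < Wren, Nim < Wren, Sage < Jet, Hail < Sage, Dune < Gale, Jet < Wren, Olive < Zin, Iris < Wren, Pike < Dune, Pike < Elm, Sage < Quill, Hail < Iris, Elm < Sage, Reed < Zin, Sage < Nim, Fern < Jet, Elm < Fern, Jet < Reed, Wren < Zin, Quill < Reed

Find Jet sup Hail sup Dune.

Common upper bounds of {Jet, Hail, Dune}: Wren, Zin.
The least among these is Wren.

Wren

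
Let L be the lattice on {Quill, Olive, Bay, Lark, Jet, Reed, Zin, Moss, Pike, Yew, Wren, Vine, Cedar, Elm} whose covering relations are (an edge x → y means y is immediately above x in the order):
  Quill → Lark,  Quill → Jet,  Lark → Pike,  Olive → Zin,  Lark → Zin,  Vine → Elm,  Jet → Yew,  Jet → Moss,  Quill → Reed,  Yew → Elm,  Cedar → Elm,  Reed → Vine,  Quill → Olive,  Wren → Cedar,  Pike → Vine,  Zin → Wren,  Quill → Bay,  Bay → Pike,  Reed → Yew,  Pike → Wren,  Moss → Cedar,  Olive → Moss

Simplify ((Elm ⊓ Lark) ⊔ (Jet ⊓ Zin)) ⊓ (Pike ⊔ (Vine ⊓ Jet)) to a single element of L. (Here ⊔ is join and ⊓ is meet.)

Lark

Elm ∧ Lark = Lark
Jet ∧ Zin = Quill
Lark ∨ Quill = Lark
Vine ∧ Jet = Quill
Pike ∨ Quill = Pike
Lark ∧ Pike = Lark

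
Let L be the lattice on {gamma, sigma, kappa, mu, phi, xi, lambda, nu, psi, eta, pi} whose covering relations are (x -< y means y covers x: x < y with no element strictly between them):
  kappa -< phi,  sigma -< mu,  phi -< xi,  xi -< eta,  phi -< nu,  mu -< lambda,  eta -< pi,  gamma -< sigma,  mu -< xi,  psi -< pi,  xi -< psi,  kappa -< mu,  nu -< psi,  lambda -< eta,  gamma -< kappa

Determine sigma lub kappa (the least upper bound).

mu

Common upper bounds of {sigma, kappa}: eta, lambda, mu, pi, psi, xi.
The least among these is mu.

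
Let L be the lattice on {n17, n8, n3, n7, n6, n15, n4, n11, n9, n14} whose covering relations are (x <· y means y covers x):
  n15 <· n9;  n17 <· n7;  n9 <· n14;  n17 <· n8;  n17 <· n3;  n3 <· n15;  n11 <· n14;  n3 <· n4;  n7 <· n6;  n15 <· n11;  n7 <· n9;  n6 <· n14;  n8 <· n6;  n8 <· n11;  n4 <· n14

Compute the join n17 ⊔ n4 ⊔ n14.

n14

Common upper bounds of {n17, n4, n14}: n14.
The least among these is n14.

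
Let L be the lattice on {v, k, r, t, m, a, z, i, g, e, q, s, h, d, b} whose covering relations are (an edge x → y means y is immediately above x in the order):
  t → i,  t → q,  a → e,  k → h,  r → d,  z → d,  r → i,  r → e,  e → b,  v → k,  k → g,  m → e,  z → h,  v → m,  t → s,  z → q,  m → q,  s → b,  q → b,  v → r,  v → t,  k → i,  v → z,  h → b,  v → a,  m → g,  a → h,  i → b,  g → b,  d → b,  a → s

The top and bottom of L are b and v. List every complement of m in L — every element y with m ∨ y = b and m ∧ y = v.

Need y with m ∨ y = b and m ∧ y = v.
Checking each element gives: d, h, i, s.

d, h, i, s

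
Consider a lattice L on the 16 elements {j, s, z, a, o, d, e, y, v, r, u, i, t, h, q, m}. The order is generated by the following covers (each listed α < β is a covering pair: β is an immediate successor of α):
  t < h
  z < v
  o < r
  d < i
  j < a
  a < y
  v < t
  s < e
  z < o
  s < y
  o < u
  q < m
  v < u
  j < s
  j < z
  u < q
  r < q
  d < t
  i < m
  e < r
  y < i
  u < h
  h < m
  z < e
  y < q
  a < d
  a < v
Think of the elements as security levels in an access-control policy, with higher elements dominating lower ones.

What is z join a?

v

Common upper bounds of {z, a}: h, m, q, t, u, v.
The least among these is v.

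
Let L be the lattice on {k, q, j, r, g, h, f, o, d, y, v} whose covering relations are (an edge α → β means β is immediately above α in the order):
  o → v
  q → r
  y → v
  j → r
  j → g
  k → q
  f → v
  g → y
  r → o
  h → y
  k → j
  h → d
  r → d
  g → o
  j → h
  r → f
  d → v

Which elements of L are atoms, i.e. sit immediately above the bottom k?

j, q

The atoms are exactly the elements that cover k: j, q.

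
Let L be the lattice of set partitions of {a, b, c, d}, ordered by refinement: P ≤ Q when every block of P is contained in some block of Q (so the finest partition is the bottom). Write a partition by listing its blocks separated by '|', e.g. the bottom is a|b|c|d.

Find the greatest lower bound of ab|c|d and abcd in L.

Common lower bounds of {ab|c|d, abcd}: ab|c|d, a|b|c|d.
The greatest among these is ab|c|d.

ab|c|d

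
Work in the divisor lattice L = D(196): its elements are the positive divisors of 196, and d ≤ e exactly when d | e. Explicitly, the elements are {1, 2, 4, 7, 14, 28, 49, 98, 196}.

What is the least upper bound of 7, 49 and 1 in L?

49

In the divisibility order, the join is the least common multiple: lcm(7, 49, 1) = 49.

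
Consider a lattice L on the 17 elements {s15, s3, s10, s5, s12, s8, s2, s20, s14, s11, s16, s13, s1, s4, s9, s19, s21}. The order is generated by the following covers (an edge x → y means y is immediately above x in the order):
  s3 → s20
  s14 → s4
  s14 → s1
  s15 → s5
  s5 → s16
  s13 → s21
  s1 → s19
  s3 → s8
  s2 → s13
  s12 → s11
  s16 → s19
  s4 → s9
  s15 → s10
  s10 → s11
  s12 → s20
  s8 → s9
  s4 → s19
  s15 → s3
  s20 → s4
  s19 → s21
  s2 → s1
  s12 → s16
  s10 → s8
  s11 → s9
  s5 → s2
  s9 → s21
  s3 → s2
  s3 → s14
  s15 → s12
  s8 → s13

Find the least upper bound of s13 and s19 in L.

Common upper bounds of {s13, s19}: s21.
The least among these is s21.

s21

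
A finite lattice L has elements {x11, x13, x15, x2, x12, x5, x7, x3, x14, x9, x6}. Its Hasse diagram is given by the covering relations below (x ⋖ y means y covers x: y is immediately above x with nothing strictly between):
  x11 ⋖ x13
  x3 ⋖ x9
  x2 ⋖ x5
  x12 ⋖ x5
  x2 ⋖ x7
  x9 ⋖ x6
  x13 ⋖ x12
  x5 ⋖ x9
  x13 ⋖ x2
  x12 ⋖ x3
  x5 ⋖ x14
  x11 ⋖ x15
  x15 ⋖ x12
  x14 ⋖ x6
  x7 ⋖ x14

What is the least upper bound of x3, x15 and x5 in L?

x9

Common upper bounds of {x3, x15, x5}: x6, x9.
The least among these is x9.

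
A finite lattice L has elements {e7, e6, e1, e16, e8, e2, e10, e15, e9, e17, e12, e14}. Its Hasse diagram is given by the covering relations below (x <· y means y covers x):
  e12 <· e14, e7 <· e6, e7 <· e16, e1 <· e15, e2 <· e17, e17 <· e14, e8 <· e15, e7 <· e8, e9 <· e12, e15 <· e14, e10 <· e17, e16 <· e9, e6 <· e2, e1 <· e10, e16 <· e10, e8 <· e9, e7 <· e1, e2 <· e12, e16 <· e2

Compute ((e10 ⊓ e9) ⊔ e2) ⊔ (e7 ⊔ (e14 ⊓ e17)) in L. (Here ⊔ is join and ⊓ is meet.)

e10 ∧ e9 = e16
e16 ∨ e2 = e2
e14 ∧ e17 = e17
e7 ∨ e17 = e17
e2 ∨ e17 = e17

e17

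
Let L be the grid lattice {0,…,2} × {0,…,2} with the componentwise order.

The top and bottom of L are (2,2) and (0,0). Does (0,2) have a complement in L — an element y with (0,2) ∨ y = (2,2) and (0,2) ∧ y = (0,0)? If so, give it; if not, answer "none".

Need y with (0,2) ∨ y = (2,2) and (0,2) ∧ y = (0,0).
Checking each element gives: (2,0).

(2,0)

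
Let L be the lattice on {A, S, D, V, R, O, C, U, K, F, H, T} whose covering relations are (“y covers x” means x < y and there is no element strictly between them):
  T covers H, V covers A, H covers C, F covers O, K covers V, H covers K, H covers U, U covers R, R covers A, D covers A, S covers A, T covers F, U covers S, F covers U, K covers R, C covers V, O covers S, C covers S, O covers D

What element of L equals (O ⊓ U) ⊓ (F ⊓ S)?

S

O ∧ U = S
F ∧ S = S
S ∧ S = S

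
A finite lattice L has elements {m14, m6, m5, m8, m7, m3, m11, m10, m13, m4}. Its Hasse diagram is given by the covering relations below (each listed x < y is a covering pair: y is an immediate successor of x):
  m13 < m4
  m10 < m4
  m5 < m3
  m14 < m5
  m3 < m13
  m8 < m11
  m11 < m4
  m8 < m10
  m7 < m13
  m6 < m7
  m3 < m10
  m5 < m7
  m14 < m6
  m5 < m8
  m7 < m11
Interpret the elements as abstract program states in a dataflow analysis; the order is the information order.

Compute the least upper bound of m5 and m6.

m7

Common upper bounds of {m5, m6}: m11, m13, m4, m7.
The least among these is m7.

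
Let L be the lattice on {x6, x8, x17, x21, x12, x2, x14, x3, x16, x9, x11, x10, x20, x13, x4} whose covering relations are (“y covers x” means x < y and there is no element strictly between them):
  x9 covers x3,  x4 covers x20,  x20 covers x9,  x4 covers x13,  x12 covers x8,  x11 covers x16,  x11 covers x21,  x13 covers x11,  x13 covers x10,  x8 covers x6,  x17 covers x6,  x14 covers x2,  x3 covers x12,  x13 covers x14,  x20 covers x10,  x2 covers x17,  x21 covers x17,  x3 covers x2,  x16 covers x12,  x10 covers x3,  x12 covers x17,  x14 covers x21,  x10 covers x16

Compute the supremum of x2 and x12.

x3

Common upper bounds of {x2, x12}: x10, x13, x20, x3, x4, x9.
The least among these is x3.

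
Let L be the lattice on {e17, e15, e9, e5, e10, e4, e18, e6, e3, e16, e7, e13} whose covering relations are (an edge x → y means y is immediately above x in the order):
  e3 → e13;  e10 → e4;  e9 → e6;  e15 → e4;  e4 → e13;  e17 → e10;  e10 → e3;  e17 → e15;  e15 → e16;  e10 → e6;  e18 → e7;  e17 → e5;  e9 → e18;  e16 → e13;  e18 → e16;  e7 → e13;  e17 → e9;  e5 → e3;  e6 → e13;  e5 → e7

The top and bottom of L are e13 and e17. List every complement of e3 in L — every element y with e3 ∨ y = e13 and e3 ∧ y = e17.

e15, e16, e18, e9

Need y with e3 ∨ y = e13 and e3 ∧ y = e17.
Checking each element gives: e15, e16, e18, e9.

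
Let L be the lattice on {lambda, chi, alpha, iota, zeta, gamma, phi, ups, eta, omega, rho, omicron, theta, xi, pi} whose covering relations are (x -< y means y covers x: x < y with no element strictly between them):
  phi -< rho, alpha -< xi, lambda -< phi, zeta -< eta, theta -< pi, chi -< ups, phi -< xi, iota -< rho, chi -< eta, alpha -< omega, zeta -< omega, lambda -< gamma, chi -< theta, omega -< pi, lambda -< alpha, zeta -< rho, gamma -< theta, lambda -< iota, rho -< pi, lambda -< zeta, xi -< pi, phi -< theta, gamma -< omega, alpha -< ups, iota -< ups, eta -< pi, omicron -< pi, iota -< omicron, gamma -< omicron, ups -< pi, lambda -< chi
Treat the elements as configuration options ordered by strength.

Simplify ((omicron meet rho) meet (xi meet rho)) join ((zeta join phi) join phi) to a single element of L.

rho

omicron ∧ rho = iota
xi ∧ rho = phi
iota ∧ phi = lambda
zeta ∨ phi = rho
rho ∨ phi = rho
lambda ∨ rho = rho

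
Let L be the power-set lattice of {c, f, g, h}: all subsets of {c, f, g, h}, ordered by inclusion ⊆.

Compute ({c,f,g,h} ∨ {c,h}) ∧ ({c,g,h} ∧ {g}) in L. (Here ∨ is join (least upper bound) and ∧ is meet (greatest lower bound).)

{g}

{c,f,g,h} ∨ {c,h} = {c,f,g,h}
{c,g,h} ∧ {g} = {g}
{c,f,g,h} ∧ {g} = {g}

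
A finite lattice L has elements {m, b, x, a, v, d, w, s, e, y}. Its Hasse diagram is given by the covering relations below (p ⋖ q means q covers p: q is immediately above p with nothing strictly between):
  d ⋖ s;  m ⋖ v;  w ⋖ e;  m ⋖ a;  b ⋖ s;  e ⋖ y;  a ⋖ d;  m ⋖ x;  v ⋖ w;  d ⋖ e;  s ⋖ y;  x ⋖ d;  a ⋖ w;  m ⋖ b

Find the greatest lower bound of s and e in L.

Common lower bounds of {s, e}: a, d, m, x.
The greatest among these is d.

d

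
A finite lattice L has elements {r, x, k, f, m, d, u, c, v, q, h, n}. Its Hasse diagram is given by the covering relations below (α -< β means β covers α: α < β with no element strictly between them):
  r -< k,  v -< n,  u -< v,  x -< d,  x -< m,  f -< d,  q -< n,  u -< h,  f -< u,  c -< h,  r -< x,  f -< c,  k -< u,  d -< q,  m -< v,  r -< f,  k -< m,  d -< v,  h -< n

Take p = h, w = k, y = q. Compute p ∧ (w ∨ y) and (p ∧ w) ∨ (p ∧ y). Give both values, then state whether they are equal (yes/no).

w ∨ y = n, so p ∧ (w ∨ y) = h ∧ n = h.
p ∧ w = k and p ∧ y = f, so (p ∧ w) ∨ (p ∧ y) = k ∨ f = u.
Equal: no.

h; u; no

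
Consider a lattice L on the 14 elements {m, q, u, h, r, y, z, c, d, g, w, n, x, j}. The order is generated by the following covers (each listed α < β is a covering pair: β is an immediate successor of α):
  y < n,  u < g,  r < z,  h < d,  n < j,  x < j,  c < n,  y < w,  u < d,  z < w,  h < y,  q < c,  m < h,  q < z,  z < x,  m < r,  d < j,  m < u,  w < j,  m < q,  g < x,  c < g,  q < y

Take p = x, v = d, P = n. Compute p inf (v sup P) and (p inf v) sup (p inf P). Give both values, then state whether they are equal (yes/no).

x; g; no

v sup P = j, so p inf (v sup P) = x inf j = x.
p inf v = u and p inf P = c, so (p inf v) sup (p inf P) = u sup c = g.
Equal: no.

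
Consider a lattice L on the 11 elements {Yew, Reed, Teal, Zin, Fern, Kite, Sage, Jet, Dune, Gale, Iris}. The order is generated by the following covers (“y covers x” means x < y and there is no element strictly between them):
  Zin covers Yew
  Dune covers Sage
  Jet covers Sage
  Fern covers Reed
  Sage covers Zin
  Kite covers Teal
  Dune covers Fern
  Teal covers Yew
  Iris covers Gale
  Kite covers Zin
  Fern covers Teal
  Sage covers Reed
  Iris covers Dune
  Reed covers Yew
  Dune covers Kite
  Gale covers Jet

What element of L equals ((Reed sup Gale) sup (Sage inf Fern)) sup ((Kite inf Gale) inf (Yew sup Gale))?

Reed ∨ Gale = Gale
Sage ∧ Fern = Reed
Gale ∨ Reed = Gale
Kite ∧ Gale = Zin
Yew ∨ Gale = Gale
Zin ∧ Gale = Zin
Gale ∨ Zin = Gale

Gale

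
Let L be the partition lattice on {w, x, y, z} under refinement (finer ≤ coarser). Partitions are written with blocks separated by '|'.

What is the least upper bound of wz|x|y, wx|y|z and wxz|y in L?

wxz|y

The join of wz|x|y, wx|y|z, wxz|y merges any blocks that overlap across the partitions, giving wxz|y.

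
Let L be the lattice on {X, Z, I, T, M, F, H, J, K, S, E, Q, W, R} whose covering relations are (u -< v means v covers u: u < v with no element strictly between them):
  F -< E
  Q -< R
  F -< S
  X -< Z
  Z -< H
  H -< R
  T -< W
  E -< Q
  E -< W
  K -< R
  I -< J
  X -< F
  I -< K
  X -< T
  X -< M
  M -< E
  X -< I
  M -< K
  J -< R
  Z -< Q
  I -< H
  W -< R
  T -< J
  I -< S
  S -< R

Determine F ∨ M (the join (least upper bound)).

Common upper bounds of {F, M}: E, Q, R, W.
The least among these is E.

E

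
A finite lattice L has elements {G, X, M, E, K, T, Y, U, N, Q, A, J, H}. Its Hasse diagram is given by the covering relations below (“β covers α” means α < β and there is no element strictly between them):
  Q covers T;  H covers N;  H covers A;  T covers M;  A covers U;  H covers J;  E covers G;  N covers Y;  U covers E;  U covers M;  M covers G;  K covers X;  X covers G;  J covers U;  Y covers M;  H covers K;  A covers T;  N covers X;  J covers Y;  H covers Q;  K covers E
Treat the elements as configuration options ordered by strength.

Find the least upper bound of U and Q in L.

Common upper bounds of {U, Q}: H.
The least among these is H.

H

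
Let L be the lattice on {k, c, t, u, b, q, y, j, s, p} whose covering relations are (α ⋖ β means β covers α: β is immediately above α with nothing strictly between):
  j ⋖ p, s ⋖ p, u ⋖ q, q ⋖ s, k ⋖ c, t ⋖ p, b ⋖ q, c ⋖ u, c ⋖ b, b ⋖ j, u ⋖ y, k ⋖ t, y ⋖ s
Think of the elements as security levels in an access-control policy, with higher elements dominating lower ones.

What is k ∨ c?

Common upper bounds of {k, c}: b, c, j, p, q, s, u, y.
The least among these is c.

c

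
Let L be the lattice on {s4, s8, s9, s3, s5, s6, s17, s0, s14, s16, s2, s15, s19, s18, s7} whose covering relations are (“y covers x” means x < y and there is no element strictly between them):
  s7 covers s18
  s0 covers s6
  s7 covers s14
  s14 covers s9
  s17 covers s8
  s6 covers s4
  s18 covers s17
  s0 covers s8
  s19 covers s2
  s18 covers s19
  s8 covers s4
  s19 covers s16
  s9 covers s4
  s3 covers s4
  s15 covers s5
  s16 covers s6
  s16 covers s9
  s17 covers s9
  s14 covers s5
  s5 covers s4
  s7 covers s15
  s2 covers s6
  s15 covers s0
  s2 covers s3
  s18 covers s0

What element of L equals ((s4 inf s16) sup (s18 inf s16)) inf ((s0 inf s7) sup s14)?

s4 ∧ s16 = s4
s18 ∧ s16 = s16
s4 ∨ s16 = s16
s0 ∧ s7 = s0
s0 ∨ s14 = s7
s16 ∧ s7 = s16

s16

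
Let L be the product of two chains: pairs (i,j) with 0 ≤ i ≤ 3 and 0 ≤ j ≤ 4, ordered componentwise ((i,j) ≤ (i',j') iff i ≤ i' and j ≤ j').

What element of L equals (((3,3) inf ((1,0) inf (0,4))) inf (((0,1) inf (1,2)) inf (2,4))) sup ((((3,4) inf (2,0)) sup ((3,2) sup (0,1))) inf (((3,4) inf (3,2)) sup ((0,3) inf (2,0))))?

(1,0) ∧ (0,4) = (0,0)
(3,3) ∧ (0,0) = (0,0)
(0,1) ∧ (1,2) = (0,1)
(0,1) ∧ (2,4) = (0,1)
(0,0) ∧ (0,1) = (0,0)
(3,4) ∧ (2,0) = (2,0)
(3,2) ∨ (0,1) = (3,2)
(2,0) ∨ (3,2) = (3,2)
(3,4) ∧ (3,2) = (3,2)
(0,3) ∧ (2,0) = (0,0)
(3,2) ∨ (0,0) = (3,2)
(3,2) ∧ (3,2) = (3,2)
(0,0) ∨ (3,2) = (3,2)

(3,2)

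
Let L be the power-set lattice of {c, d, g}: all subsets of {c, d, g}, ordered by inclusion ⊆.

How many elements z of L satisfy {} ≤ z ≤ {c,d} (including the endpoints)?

4

The interval [{}, {c,d}] = {{c,d}, {c}, {d}, {}}, which has 4 elements.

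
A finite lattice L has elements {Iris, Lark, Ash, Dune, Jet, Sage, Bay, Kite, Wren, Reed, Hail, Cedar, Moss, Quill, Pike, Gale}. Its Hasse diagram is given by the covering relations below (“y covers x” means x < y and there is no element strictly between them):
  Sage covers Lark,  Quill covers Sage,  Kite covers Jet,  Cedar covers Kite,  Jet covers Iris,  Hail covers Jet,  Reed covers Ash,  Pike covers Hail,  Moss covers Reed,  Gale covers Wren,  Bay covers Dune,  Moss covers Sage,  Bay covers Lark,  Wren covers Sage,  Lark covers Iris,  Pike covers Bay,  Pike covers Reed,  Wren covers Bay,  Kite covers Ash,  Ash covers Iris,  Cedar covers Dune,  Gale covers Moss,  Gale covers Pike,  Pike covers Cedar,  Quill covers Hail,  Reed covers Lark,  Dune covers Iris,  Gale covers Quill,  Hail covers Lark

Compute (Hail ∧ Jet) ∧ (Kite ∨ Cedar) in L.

Hail ∧ Jet = Jet
Kite ∨ Cedar = Cedar
Jet ∧ Cedar = Jet

Jet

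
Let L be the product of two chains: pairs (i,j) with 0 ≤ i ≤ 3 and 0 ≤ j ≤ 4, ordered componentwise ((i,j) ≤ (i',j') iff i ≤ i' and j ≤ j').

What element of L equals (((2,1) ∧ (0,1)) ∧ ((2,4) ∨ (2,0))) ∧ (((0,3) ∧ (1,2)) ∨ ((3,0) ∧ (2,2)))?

(2,1) ∧ (0,1) = (0,1)
(2,4) ∨ (2,0) = (2,4)
(0,1) ∧ (2,4) = (0,1)
(0,3) ∧ (1,2) = (0,2)
(3,0) ∧ (2,2) = (2,0)
(0,2) ∨ (2,0) = (2,2)
(0,1) ∧ (2,2) = (0,1)

(0,1)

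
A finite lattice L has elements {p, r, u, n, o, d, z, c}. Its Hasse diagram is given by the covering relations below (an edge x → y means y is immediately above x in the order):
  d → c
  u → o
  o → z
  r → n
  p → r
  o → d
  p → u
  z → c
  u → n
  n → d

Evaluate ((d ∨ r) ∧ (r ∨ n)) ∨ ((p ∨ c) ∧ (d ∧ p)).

d ∨ r = d
r ∨ n = n
d ∧ n = n
p ∨ c = c
d ∧ p = p
c ∧ p = p
n ∨ p = n

n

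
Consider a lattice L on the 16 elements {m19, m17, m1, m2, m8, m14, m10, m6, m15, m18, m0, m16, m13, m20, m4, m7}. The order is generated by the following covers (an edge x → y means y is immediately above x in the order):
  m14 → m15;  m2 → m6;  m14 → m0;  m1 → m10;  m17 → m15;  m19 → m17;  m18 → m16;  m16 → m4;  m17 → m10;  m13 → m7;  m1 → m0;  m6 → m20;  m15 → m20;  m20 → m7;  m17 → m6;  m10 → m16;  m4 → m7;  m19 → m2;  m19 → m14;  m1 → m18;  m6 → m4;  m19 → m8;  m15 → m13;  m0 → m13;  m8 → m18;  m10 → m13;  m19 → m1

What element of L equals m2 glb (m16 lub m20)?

m2

m16 ∨ m20 = m7
m2 ∧ m7 = m2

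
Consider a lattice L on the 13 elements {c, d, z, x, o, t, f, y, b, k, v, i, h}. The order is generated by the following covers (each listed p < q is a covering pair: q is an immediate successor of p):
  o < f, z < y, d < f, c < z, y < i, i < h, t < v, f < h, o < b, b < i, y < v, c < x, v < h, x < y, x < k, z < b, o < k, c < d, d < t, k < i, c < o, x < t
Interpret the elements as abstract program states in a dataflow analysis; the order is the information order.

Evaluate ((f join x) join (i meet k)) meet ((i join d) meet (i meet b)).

b

f ∨ x = h
i ∧ k = k
h ∨ k = h
i ∨ d = h
i ∧ b = b
h ∧ b = b
h ∧ b = b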